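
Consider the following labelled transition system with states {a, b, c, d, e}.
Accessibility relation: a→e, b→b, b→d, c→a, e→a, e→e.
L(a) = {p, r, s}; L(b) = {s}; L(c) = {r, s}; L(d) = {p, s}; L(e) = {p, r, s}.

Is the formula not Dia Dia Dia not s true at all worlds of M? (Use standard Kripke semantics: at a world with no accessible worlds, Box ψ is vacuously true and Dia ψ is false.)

Let φ = not Dia Dia Dia not s. Evaluate φ at each world:
  a (successors {e}): φ is true.
  b (successors {b, d}): φ is true.
  c (successors {a}): φ is true.
  d (successors ∅): φ is true.
  e (successors {a, e}): φ is true.
For instance, at e:
  At e: Dia Dia Dia not s is false, so not Dia Dia Dia not s is true.
    At e: Dia Dia Dia not s requires Dia Dia not s at some successor in {a, e}.
      At a: Dia Dia not s is false.
      At e: Dia Dia not s is false.
    So Dia Dia Dia not s is false at e.

Yes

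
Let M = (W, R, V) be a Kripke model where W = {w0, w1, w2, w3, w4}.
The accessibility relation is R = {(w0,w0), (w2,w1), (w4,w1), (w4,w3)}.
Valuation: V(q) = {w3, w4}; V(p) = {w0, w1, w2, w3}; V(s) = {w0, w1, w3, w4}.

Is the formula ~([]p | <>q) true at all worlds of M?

Let φ = ~([]p | <>q). Evaluate φ at each world:
  w0 (successors {w0}): φ is false.
  w1 (successors ∅): φ is false.
  w2 (successors {w1}): φ is false.
  w3 (successors ∅): φ is false.
  w4 (successors {w1, w3}): φ is false.
Detail at w0 (counterexample):
  At w0: []p | <>q is true, so ~([]p | <>q) is false.
    At w0: []p is true, <>q is false, so []p | <>q is true.
      At w0: []p requires p at every successor {w0}.
        At w0: p is true.
      So []p is true at w0.
      At w0: <>q requires q at some successor in {w0}.
        At w0: q is false.
      So <>q is false at w0.

No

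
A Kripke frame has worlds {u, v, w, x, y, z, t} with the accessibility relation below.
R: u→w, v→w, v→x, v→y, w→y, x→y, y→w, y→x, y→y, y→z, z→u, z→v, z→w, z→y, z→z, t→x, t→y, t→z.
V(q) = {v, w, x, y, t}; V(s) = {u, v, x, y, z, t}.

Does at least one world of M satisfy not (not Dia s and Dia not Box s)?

Yes

Let φ = not (not Dia s and Dia not Box s). Evaluate φ at each world:
  u (successors {w}): φ is true.
  v (successors {w, x, y}): φ is true.
  w (successors {y}): φ is true.
  x (successors {y}): φ is true.
  y (successors {w, x, y, z}): φ is true.
  z (successors {u, v, w, y, z}): φ is true.
  t (successors {x, y, z}): φ is true.
Detail at u (witness):
  At u: not Dia s and Dia not Box s is false, so not (not Dia s and Dia not Box s) is true.
    At u: not Dia s is true, Dia not Box s is false, so not Dia s and Dia not Box s is false.
      At u: Dia s is false, so not Dia s is true.
      At u: Dia not Box s requires not Box s at some successor in {w}.
        At w: not Box s is false.
      So Dia not Box s is false at u.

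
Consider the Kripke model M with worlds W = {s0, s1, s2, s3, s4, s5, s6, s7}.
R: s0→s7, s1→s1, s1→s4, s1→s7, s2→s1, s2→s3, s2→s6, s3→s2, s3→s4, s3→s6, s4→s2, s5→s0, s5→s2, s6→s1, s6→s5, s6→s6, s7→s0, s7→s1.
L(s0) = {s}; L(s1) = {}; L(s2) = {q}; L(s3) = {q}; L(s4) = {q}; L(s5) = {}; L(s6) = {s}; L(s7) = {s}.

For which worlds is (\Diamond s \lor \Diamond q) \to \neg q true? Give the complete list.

Let φ = (\Diamond s \lor \Diamond q) \to \neg q. Evaluate φ at each world:
  s0 (successors {s7}): φ is true.
  s1 (successors {s1, s4, s7}): φ is true.
  s2 (successors {s1, s3, s6}): φ is false.
  s3 (successors {s2, s4, s6}): φ is false.
  s4 (successors {s2}): φ is false.
  s5 (successors {s0, s2}): φ is true.
  s6 (successors {s1, s5, s6}): φ is true.
  s7 (successors {s0, s1}): φ is true.
For instance, at s6:
  At s6: \Diamond s \lor \Diamond q is true, \neg q is true, so (\Diamond s \lor \Diamond q) \to \neg q is true.
    At s6: \Diamond s is true, \Diamond q is false, so \Diamond s \lor \Diamond q is true.
      At s6: \Diamond s requires s at some successor in {s1, s5, s6}.
        s holds at s6, so \Diamond s is true at s6.
      At s6: \Diamond q requires q at some successor in {s1, s5, s6}.
        At s1: q is false.
        At s5: q is false.
        At s6: q is false.
      So \Diamond q is false at s6.
Satisfying worlds: {s0, s1, s5, s6, s7}

s0, s1, s5, s6, s7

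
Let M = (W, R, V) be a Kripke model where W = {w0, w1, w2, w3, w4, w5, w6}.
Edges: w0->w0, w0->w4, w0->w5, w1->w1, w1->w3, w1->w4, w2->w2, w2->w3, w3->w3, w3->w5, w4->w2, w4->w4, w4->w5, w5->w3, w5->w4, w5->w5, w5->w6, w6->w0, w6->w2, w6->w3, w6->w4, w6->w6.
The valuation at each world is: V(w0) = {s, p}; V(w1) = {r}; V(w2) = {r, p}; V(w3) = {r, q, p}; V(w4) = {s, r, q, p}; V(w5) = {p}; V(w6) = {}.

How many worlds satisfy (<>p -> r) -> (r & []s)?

Let φ = (<>p -> r) -> (r & []s). Evaluate φ at each world:
  w0 (successors {w0, w4, w5}): φ is true.
  w1 (successors {w1, w3, w4}): φ is false.
  w2 (successors {w2, w3}): φ is false.
  w3 (successors {w3, w5}): φ is false.
  w4 (successors {w2, w4, w5}): φ is false.
  w5 (successors {w3, w4, w5, w6}): φ is true.
  w6 (successors {w0, w2, w3, w4, w6}): φ is true.
For instance, at w1:
  At w1: <>p -> r is true, r & []s is false, so (<>p -> r) -> (r & []s) is false.
    At w1: <>p is true, r is true, so <>p -> r is true.
      At w1: <>p requires p at some successor in {w1, w3, w4}.
        p holds at w3, so <>p is true at w1.
    At w1: r is true, []s is false, so r & []s is false.
      At w1: []s requires s at every successor {w1, w3, w4}.
        s fails at w1, so []s is false at w1.
Satisfying worlds: {w0, w5, w6}

3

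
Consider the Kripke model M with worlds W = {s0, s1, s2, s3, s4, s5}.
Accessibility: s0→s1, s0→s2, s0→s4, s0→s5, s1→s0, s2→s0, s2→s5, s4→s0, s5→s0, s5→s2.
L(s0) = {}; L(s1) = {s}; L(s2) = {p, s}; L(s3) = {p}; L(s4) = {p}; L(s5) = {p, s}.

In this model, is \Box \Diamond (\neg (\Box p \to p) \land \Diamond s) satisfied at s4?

At s4: \Box \Diamond (\neg (\Box p \to p) \land \Diamond s) requires \Diamond (\neg (\Box p \to p) \land \Diamond s) at every successor {s0}.
  \Diamond (\neg (\Box p \to p) \land \Diamond s) fails at s0, so \Box \Diamond (\neg (\Box p \to p) \land \Diamond s) is false at s4.
    At s0: \Diamond (\neg (\Box p \to p) \land \Diamond s) requires \neg (\Box p \to p) \land \Diamond s at some successor in {s1, s2, s4, s5}.
      At s1: \neg (\Box p \to p) \land \Diamond s is false.
      At s2: \neg (\Box p \to p) \land \Diamond s is false.
      At s4: \neg (\Box p \to p) \land \Diamond s is false.
      At s5: \neg (\Box p \to p) \land \Diamond s is false.
    So \Diamond (\neg (\Box p \to p) \land \Diamond s) is false at s0.

No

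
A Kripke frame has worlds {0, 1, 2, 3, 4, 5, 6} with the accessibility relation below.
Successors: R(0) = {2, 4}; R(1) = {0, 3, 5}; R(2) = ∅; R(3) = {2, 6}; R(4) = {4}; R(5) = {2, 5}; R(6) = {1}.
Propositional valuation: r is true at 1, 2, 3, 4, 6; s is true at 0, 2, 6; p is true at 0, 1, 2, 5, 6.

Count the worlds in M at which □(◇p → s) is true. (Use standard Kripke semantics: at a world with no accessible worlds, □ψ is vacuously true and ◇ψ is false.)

Let φ = □(◇p → s). Evaluate φ at each world:
  0 (successors {2, 4}): φ is true.
  1 (successors {0, 3, 5}): φ is false.
  2 (successors ∅): φ is true.
  3 (successors {2, 6}): φ is true.
  4 (successors {4}): φ is true.
  5 (successors {2, 5}): φ is false.
  6 (successors {1}): φ is false.
For instance, at 1:
  At 1: □(◇p → s) requires ◇p → s at every successor {0, 3, 5}.
    ◇p → s fails at 3, so □(◇p → s) is false at 1.
      At 3: ◇p is true, s is false, so ◇p → s is false.
Satisfying worlds: {0, 2, 3, 4}

4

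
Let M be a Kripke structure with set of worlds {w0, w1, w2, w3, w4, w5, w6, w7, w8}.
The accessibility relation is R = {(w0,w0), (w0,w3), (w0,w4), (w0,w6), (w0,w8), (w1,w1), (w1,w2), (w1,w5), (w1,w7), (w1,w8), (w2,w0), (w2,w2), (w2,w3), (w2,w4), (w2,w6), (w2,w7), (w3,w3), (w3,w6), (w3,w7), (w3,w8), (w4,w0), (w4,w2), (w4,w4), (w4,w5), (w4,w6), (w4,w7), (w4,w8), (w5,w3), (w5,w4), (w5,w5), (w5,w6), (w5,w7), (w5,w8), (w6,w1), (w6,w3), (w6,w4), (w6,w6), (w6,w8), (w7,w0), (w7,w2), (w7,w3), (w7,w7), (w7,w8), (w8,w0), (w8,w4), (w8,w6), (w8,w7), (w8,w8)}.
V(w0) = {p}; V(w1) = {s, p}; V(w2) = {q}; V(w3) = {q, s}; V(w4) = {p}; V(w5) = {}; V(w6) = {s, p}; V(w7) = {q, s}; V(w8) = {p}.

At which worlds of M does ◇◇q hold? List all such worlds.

w0, w1, w2, w3, w4, w5, w6, w7, w8

Let φ = ◇◇q. Evaluate φ at each world:
  w0 (successors {w0, w3, w4, w6, w8}): φ is true.
  w1 (successors {w1, w2, w5, w7, w8}): φ is true.
  w2 (successors {w0, w2, w3, w4, w6, w7}): φ is true.
  w3 (successors {w3, w6, w7, w8}): φ is true.
  w4 (successors {w0, w2, w4, w5, w6, w7, w8}): φ is true.
  w5 (successors {w3, w4, w5, w6, w7, w8}): φ is true.
  w6 (successors {w1, w3, w4, w6, w8}): φ is true.
  w7 (successors {w0, w2, w3, w7, w8}): φ is true.
  w8 (successors {w0, w4, w6, w7, w8}): φ is true.
For instance, at w8:
  At w8: ◇◇q requires ◇q at some successor in {w0, w4, w6, w7, w8}.
    ◇q holds at w0, so ◇◇q is true at w8.
      At w0: ◇q requires q at some successor in {w0, w3, w4, w6, w8}.
        q holds at w3, so ◇q is true at w0.
Satisfying worlds: {w0, w1, w2, w3, w4, w5, w6, w7, w8}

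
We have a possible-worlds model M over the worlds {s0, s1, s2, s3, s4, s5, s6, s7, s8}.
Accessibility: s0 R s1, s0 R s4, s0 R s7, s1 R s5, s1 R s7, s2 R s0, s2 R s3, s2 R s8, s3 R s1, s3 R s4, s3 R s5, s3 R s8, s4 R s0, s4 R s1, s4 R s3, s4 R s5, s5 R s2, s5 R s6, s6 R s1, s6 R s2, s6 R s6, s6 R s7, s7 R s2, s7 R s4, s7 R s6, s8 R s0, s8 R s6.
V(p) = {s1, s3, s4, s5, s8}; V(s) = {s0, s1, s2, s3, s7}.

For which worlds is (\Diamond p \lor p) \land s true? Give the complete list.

Let φ = (\Diamond p \lor p) \land s. Evaluate φ at each world:
  s0 (successors {s1, s4, s7}): φ is true.
  s1 (successors {s5, s7}): φ is true.
  s2 (successors {s0, s3, s8}): φ is true.
  s3 (successors {s1, s4, s5, s8}): φ is true.
  s4 (successors {s0, s1, s3, s5}): φ is false.
  s5 (successors {s2, s6}): φ is false.
  s6 (successors {s1, s2, s6, s7}): φ is false.
  s7 (successors {s2, s4, s6}): φ is true.
  s8 (successors {s0, s6}): φ is false.
For instance, at s3:
  At s3: \Diamond p \lor p is true, s is true, so (\Diamond p \lor p) \land s is true.
    At s3: \Diamond p is true, p is true, so \Diamond p \lor p is true.
      At s3: \Diamond p requires p at some successor in {s1, s4, s5, s8}.
        p holds at s1, so \Diamond p is true at s3.
Satisfying worlds: {s0, s1, s2, s3, s7}

s0, s1, s2, s3, s7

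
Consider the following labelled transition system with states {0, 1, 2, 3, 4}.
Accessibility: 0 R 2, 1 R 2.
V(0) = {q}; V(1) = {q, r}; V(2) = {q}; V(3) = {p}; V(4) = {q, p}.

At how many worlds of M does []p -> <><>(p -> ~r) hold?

2

Let φ = []p -> <><>(p -> ~r). Evaluate φ at each world:
  0 (successors {2}): φ is true.
  1 (successors {2}): φ is true.
  2 (successors ∅): φ is false.
  3 (successors ∅): φ is false.
  4 (successors ∅): φ is false.
For instance, at 1:
  At 1: []p is false, <><>(p -> ~r) is false, so []p -> <><>(p -> ~r) is true.
    At 1: []p requires p at every successor {2}.
      p fails at 2, so []p is false at 1.
    At 1: <><>(p -> ~r) requires <>(p -> ~r) at some successor in {2}.
      At 2: <>(p -> ~r) is false.
    So <><>(p -> ~r) is false at 1.
Satisfying worlds: {0, 1}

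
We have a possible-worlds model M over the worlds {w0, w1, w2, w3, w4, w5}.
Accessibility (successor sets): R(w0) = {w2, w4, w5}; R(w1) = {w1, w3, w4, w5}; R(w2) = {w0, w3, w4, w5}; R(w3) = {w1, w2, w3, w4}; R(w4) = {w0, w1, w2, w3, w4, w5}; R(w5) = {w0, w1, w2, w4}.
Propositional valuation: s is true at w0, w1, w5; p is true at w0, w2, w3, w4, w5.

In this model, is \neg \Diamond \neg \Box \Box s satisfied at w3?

No

At w3: \Diamond \neg \Box \Box s is true, so \neg \Diamond \neg \Box \Box s is false.
  At w3: \Diamond \neg \Box \Box s requires \neg \Box \Box s at some successor in {w1, w2, w3, w4}.
    \neg \Box \Box s holds at w1, so \Diamond \neg \Box \Box s is true at w3.
      At w1: \Box \Box s is false, so \neg \Box \Box s is true.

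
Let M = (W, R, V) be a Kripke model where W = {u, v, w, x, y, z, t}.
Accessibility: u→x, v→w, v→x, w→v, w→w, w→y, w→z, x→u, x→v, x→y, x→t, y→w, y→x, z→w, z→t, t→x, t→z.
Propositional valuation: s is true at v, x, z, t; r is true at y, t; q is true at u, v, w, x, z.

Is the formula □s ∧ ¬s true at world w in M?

No

Recall that □ψ holds at a world iff ψ holds at every accessible world, and ◇ψ holds iff ψ holds at some accessible world.
At w: □s is false, ¬s is true, so □s ∧ ¬s is false.
  At w: □s requires s at every successor {v, w, y, z}.
    s fails at w, so □s is false at w.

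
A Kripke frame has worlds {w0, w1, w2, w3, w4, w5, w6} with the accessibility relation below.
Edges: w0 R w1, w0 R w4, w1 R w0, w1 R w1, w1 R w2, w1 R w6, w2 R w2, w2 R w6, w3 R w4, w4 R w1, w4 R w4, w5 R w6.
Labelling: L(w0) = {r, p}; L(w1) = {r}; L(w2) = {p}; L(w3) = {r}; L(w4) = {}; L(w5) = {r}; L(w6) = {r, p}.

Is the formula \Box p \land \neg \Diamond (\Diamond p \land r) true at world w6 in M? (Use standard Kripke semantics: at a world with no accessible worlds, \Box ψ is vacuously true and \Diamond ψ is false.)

Recall that \Box ψ holds at a world iff ψ holds at every accessible world, and \Diamond ψ holds iff ψ holds at some accessible world.
At w6: \Box p is true, \neg \Diamond (\Diamond p \land r) is true, so \Box p \land \neg \Diamond (\Diamond p \land r) is true.
  At w6: no accessible worlds, so \Box p holds vacuously.
  At w6: \Diamond (\Diamond p \land r) is false, so \neg \Diamond (\Diamond p \land r) is true.
    At w6: no accessible worlds, so \Diamond (\Diamond p \land r) is false.

Yes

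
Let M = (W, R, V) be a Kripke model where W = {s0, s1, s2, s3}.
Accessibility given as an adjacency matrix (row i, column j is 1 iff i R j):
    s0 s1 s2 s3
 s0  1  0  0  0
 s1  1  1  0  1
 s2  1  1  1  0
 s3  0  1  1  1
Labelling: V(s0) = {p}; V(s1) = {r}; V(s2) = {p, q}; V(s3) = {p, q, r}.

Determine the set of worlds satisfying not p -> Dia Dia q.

Recall that Dia ψ holds at a world iff ψ holds at some accessible world.
Let φ = not p -> Dia Dia q. Evaluate φ at each world:
  s0 (successors {s0}): φ is true.
  s1 (successors {s0, s1, s3}): φ is true.
  s2 (successors {s0, s1, s2}): φ is true.
  s3 (successors {s1, s2, s3}): φ is true.
For instance, at s2:
  At s2: not p is false, Dia Dia q is true, so not p -> Dia Dia q is true.
    At s2: Dia Dia q requires Dia q at some successor in {s0, s1, s2}.
      Dia q holds at s1, so Dia Dia q is true at s2.
Satisfying worlds: {s0, s1, s2, s3}

s0, s1, s2, s3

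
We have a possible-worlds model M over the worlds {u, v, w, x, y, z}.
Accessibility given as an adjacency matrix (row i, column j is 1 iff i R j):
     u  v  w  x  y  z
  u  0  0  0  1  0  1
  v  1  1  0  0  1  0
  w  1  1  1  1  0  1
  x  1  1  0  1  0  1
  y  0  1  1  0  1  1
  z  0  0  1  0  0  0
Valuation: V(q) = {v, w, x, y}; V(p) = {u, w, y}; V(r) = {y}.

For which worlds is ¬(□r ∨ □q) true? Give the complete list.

Recall that □ψ holds at a world iff ψ holds at every accessible world, and ◇ψ holds iff ψ holds at some accessible world.
Let φ = ¬(□r ∨ □q). Evaluate φ at each world:
  u (successors {x, z}): φ is true.
  v (successors {u, v, y}): φ is true.
  w (successors {u, v, w, x, z}): φ is true.
  x (successors {u, v, x, z}): φ is true.
  y (successors {v, w, y, z}): φ is true.
  z (successors {w}): φ is false.
For instance, at u:
  At u: □r ∨ □q is false, so ¬(□r ∨ □q) is true.
    At u: □r is false, □q is false, so □r ∨ □q is false.
      At u: □r requires r at every successor {x, z}.
        r fails at x, so □r is false at u.
      At u: □q requires q at every successor {x, z}.
        q fails at z, so □q is false at u.
Satisfying worlds: {u, v, w, x, y}

u, v, w, x, y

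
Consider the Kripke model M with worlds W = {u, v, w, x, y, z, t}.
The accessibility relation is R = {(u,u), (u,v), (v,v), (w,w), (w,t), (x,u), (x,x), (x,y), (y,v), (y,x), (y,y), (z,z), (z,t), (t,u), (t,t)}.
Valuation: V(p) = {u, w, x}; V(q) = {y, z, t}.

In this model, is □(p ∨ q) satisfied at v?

No

Recall that □ψ holds at a world iff ψ holds at every accessible world, and ◇ψ holds iff ψ holds at some accessible world.
At v: □(p ∨ q) requires p ∨ q at every successor {v}.
  p ∨ q fails at v, so □(p ∨ q) is false at v.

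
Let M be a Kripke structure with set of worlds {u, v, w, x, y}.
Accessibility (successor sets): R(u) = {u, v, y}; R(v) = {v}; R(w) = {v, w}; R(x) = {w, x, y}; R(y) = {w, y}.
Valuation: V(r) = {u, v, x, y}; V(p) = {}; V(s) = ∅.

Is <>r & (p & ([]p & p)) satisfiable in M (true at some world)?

No

Let φ = <>r & (p & ([]p & p)). Evaluate φ at each world:
  u (successors {u, v, y}): φ is false.
  v (successors {v}): φ is false.
  w (successors {v, w}): φ is false.
  x (successors {w, x, y}): φ is false.
  y (successors {w, y}): φ is false.
For instance, at v:
  At v: <>r is true, p & ([]p & p) is false, so <>r & (p & ([]p & p)) is false.
    At v: <>r requires r at some successor in {v}.
      r holds at v, so <>r is true at v.
    At v: p is false, []p & p is false, so p & ([]p & p) is false.
      At v: []p is false, p is false, so []p & p is false.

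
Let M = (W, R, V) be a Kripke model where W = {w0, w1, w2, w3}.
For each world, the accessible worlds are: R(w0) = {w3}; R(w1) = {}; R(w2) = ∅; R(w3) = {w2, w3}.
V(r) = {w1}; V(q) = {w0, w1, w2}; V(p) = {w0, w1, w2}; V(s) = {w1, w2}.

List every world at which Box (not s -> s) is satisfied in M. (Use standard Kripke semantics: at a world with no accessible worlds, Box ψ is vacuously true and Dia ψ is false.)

Let φ = Box (not s -> s). Evaluate φ at each world:
  w0 (successors {w3}): φ is false.
  w1 (successors ∅): φ is true.
  w2 (successors ∅): φ is true.
  w3 (successors {w2, w3}): φ is false.
For instance, at w0:
  At w0: Box (not s -> s) requires not s -> s at every successor {w3}.
    not s -> s fails at w3, so Box (not s -> s) is false at w0.
Satisfying worlds: {w1, w2}

w1, w2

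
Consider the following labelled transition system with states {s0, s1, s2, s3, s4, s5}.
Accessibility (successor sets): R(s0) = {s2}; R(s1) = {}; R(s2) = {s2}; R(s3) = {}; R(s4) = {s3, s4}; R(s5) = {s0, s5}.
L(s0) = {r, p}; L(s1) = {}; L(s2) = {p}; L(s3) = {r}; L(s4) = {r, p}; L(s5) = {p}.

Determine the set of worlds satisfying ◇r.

s4, s5

Let φ = ◇r. Evaluate φ at each world:
  s0 (successors {s2}): φ is false.
  s1 (successors ∅): φ is false.
  s2 (successors {s2}): φ is false.
  s3 (successors ∅): φ is false.
  s4 (successors {s3, s4}): φ is true.
  s5 (successors {s0, s5}): φ is true.
For instance, at s4:
  At s4: ◇r requires r at some successor in {s3, s4}.
    r holds at s3, so ◇r is true at s4.
Satisfying worlds: {s4, s5}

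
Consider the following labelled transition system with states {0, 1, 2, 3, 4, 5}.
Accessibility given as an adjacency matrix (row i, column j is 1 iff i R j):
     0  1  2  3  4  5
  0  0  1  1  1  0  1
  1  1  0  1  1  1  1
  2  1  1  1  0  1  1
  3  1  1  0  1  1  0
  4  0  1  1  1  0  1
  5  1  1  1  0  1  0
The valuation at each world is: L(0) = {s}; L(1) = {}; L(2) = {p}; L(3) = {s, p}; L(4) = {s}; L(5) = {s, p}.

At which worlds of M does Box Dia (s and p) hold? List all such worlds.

3, 5

Let φ = Box Dia (s and p). Evaluate φ at each world:
  0 (successors {1, 2, 3, 5}): φ is false.
  1 (successors {0, 2, 3, 4, 5}): φ is false.
  2 (successors {0, 1, 2, 4, 5}): φ is false.
  3 (successors {0, 1, 3, 4}): φ is true.
  4 (successors {1, 2, 3, 5}): φ is false.
  5 (successors {0, 1, 2, 4}): φ is true.
For instance, at 5:
  At 5: Box Dia (s and p) requires Dia (s and p) at every successor {0, 1, 2, 4}.
    At 0: Dia (s and p) is true.
    At 1: Dia (s and p) is true.
    At 2: Dia (s and p) is true.
    At 4: Dia (s and p) is true.
  So Box Dia (s and p) is true at 5.
Satisfying worlds: {3, 5}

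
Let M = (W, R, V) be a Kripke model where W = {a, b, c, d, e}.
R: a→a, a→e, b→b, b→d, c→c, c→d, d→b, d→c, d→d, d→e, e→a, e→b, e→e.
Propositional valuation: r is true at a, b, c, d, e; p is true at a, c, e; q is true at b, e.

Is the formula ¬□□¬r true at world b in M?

Yes

At b: □□¬r is false, so ¬□□¬r is true.
  At b: □□¬r requires □¬r at every successor {b, d}.
    □¬r fails at b, so □□¬r is false at b.
      At b: □¬r requires ¬r at every successor {b, d}.
        ¬r fails at b, so □¬r is false at b.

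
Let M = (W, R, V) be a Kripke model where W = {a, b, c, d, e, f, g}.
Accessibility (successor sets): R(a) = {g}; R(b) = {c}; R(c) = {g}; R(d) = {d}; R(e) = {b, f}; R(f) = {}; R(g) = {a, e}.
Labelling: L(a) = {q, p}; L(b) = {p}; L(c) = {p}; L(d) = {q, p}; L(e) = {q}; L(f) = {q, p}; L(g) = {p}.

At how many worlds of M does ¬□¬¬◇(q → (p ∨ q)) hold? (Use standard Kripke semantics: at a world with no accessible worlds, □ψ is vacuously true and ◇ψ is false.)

Recall that □ψ holds at a world iff ψ holds at every accessible world, and ◇ψ holds iff ψ holds at some accessible world.
Let φ = ¬□¬¬◇(q → (p ∨ q)). Evaluate φ at each world:
  a (successors {g}): φ is false.
  b (successors {c}): φ is false.
  c (successors {g}): φ is false.
  d (successors {d}): φ is false.
  e (successors {b, f}): φ is true.
  f (successors ∅): φ is false.
  g (successors {a, e}): φ is false.
For instance, at a:
  At a: □¬¬◇(q → (p ∨ q)) is true, so ¬□¬¬◇(q → (p ∨ q)) is false.
    At a: □¬¬◇(q → (p ∨ q)) requires ¬¬◇(q → (p ∨ q)) at every successor {g}.
      At g: ¬¬◇(q → (p ∨ q)) is true.
    So □¬¬◇(q → (p ∨ q)) is true at a.
Satisfying worlds: {e}

1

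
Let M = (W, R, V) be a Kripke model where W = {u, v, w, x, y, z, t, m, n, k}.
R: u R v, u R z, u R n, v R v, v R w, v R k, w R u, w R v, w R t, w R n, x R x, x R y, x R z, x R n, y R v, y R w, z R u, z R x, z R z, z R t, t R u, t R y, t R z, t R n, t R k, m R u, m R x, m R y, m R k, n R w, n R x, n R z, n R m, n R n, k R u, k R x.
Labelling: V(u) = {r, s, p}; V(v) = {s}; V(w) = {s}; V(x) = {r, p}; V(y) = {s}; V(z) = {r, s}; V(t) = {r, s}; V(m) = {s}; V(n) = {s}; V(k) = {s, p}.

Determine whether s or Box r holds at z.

Recall that Box ψ holds at a world iff ψ holds at every accessible world, and Dia ψ holds iff ψ holds at some accessible world.
At z: s is true, Box r is true, so s or Box r is true.
  At z: Box r requires r at every successor {u, x, z, t}.
    At u: r is true.
    At x: r is true.
    At z: r is true.
    At t: r is true.
  So Box r is true at z.

Yes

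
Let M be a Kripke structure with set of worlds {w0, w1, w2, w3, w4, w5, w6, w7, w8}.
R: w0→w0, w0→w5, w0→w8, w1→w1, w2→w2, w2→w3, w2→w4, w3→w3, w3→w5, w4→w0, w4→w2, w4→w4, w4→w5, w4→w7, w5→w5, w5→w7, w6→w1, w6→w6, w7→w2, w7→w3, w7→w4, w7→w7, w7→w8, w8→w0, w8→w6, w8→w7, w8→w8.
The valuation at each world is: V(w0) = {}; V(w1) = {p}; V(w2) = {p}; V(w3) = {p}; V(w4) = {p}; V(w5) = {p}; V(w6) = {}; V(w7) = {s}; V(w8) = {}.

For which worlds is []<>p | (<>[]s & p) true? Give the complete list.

Let φ = []<>p | (<>[]s & p). Evaluate φ at each world:
  w0 (successors {w0, w5, w8}): φ is false.
  w1 (successors {w1}): φ is true.
  w2 (successors {w2, w3, w4}): φ is true.
  w3 (successors {w3, w5}): φ is true.
  w4 (successors {w0, w2, w4, w5, w7}): φ is true.
  w5 (successors {w5, w7}): φ is true.
  w6 (successors {w1, w6}): φ is true.
  w7 (successors {w2, w3, w4, w7, w8}): φ is false.
  w8 (successors {w0, w6, w7, w8}): φ is false.
For instance, at w8:
  At w8: []<>p is false, <>[]s & p is false, so []<>p | (<>[]s & p) is false.
    At w8: []<>p requires <>p at every successor {w0, w6, w7, w8}.
      <>p fails at w8, so []<>p is false at w8.
    At w8: <>[]s is false, p is false, so <>[]s & p is false.
      At w8: <>[]s requires []s at some successor in {w0, w6, w7, w8}.
        At w0: []s is false.
        At w6: []s is false.
        At w7: []s is false.
        At w8: []s is false.
      So <>[]s is false at w8.
Satisfying worlds: {w1, w2, w3, w4, w5, w6}

w1, w2, w3, w4, w5, w6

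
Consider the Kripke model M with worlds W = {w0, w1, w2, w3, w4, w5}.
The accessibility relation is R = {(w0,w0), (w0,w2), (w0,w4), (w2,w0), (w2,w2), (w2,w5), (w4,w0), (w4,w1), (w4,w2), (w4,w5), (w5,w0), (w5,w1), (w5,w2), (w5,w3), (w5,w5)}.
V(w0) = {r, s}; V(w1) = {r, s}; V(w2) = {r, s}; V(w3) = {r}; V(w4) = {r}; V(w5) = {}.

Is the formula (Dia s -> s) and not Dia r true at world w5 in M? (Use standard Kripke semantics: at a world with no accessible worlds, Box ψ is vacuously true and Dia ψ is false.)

Recall that Dia ψ holds at a world iff ψ holds at some accessible world.
At w5: Dia s -> s is false, not Dia r is false, so (Dia s -> s) and not Dia r is false.
  At w5: Dia s is true, s is false, so Dia s -> s is false.
    At w5: Dia s requires s at some successor in {w0, w1, w2, w3, w5}.
      s holds at w0, so Dia s is true at w5.
  At w5: Dia r is true, so not Dia r is false.
    At w5: Dia r requires r at some successor in {w0, w1, w2, w3, w5}.
      r holds at w0, so Dia r is true at w5.

No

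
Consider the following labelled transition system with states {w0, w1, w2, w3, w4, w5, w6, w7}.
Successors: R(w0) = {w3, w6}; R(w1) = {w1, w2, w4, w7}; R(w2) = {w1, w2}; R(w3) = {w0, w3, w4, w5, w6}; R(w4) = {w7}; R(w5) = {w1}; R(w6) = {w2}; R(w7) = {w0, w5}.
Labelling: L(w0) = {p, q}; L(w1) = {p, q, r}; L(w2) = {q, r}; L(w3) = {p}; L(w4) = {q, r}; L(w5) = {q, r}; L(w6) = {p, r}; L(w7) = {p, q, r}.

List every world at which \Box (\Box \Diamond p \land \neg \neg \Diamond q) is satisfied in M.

w1, w2, w4, w5, w6

Recall that \Box ψ holds at a world iff ψ holds at every accessible world, and \Diamond ψ holds iff ψ holds at some accessible world.
Let φ = \Box (\Box \Diamond p \land \neg \neg \Diamond q). Evaluate φ at each world:
  w0 (successors {w3, w6}): φ is false.
  w1 (successors {w1, w2, w4, w7}): φ is true.
  w2 (successors {w1, w2}): φ is true.
  w3 (successors {w0, w3, w4, w5, w6}): φ is false.
  w4 (successors {w7}): φ is true.
  w5 (successors {w1}): φ is true.
  w6 (successors {w2}): φ is true.
  w7 (successors {w0, w5}): φ is false.
For instance, at w7:
  At w7: \Box (\Box \Diamond p \land \neg \neg \Diamond q) requires \Box \Diamond p \land \neg \neg \Diamond q at every successor {w0, w5}.
    \Box \Diamond p \land \neg \neg \Diamond q fails at w0, so \Box (\Box \Diamond p \land \neg \neg \Diamond q) is false at w7.
      At w0: \Box \Diamond p is false, \neg \neg \Diamond q is false, so \Box \Diamond p \land \neg \neg \Diamond q is false.
Satisfying worlds: {w1, w2, w4, w5, w6}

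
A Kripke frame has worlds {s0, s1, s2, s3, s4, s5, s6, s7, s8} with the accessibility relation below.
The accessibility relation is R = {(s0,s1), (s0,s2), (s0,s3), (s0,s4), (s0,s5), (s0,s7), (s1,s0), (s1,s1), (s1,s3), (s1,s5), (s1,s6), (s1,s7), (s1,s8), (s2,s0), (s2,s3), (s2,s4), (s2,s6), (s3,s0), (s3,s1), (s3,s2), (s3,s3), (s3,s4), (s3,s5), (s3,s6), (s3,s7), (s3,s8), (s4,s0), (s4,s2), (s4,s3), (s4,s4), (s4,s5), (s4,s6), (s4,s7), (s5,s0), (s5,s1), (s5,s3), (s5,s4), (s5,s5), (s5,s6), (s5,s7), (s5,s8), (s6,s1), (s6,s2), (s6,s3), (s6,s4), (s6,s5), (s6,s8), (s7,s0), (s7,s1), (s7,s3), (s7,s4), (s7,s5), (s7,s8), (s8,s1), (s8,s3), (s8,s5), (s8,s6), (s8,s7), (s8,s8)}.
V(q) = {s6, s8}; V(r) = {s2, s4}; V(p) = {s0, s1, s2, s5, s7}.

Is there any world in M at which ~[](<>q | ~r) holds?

Recall that []ψ holds at a world iff ψ holds at every accessible world, and <>ψ holds iff ψ holds at some accessible world.
Let φ = ~[](<>q | ~r). Evaluate φ at each world:
  s0 (successors {s1, s2, s3, s4, s5, s7}): φ is false.
  s1 (successors {s0, s1, s3, s5, s6, s7, s8}): φ is false.
  s2 (successors {s0, s3, s4, s6}): φ is false.
  s3 (successors {s0, s1, s2, s3, s4, s5, s6, s7, s8}): φ is false.
  s4 (successors {s0, s2, s3, s4, s5, s6, s7}): φ is false.
  s5 (successors {s0, s1, s3, s4, s5, s6, s7, s8}): φ is false.
  s6 (successors {s1, s2, s3, s4, s5, s8}): φ is false.
  s7 (successors {s0, s1, s3, s4, s5, s8}): φ is false.
  s8 (successors {s1, s3, s5, s6, s7, s8}): φ is false.
For instance, at s8:
  At s8: [](<>q | ~r) is true, so ~[](<>q | ~r) is false.
    At s8: [](<>q | ~r) requires <>q | ~r at every successor {s1, s3, s5, s6, s7, s8}.
      At s1: <>q | ~r is true.
      At s3: <>q | ~r is true.
      At s5: <>q | ~r is true.
      At s6: <>q | ~r is true.
      At s7: <>q | ~r is true.
      At s8: <>q | ~r is true.
    So [](<>q | ~r) is true at s8.

No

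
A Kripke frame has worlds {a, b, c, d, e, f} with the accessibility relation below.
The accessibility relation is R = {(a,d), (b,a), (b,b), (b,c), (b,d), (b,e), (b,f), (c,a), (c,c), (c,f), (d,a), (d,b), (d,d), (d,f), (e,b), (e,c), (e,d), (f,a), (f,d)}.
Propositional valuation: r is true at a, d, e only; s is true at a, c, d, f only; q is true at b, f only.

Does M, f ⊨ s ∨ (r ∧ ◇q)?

Yes

At f: s is true, r ∧ ◇q is false, so s ∨ (r ∧ ◇q) is true.
  At f: r is false, ◇q is false, so r ∧ ◇q is false.
    At f: ◇q requires q at some successor in {a, d}.
      At a: q is false.
      At d: q is false.
    So ◇q is false at f.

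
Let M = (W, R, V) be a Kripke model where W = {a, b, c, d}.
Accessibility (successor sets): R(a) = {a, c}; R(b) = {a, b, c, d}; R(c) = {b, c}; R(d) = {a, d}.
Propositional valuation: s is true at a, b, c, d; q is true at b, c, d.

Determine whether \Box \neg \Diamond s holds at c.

No

Recall that \Box ψ holds at a world iff ψ holds at every accessible world, and \Diamond ψ holds iff ψ holds at some accessible world.
At c: \Box \neg \Diamond s requires \neg \Diamond s at every successor {b, c}.
  \neg \Diamond s fails at b, so \Box \neg \Diamond s is false at c.
    At b: \Diamond s is true, so \neg \Diamond s is false.
      At b: \Diamond s requires s at some successor in {a, b, c, d}.
        s holds at a, so \Diamond s is true at b.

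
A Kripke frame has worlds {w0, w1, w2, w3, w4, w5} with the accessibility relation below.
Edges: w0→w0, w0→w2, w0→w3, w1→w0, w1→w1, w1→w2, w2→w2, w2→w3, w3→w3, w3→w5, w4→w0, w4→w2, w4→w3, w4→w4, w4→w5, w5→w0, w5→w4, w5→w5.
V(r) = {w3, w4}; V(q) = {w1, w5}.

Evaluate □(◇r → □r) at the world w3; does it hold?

No

At w3: □(◇r → □r) requires ◇r → □r at every successor {w3, w5}.
  ◇r → □r fails at w3, so □(◇r → □r) is false at w3.
    At w3: ◇r is true, □r is false, so ◇r → □r is false.
      At w3: ◇r requires r at some successor in {w3, w5}.
        r holds at w3, so ◇r is true at w3.
      At w3: □r requires r at every successor {w3, w5}.
        r fails at w5, so □r is false at w3.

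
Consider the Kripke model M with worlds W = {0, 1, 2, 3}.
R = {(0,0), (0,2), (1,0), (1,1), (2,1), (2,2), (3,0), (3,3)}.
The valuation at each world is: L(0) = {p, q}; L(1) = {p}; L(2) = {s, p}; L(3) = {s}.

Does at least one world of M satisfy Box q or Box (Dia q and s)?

Let φ = Box q or Box (Dia q and s). Evaluate φ at each world:
  0 (successors {0, 2}): φ is false.
  1 (successors {0, 1}): φ is false.
  2 (successors {1, 2}): φ is false.
  3 (successors {0, 3}): φ is false.
For instance, at 1:
  At 1: Box q is false, Box (Dia q and s) is false, so Box q or Box (Dia q and s) is false.
    At 1: Box q requires q at every successor {0, 1}.
      q fails at 1, so Box q is false at 1.
    At 1: Box (Dia q and s) requires Dia q and s at every successor {0, 1}.
      Dia q and s fails at 0, so Box (Dia q and s) is false at 1.

No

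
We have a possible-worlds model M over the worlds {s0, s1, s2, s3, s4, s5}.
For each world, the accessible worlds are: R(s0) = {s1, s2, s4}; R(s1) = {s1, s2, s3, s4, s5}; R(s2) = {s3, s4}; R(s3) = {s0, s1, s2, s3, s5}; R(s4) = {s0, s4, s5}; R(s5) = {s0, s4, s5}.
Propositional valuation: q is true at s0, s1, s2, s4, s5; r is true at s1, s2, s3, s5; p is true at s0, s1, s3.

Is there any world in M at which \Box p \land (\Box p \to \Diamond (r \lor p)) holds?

No

Recall that \Box ψ holds at a world iff ψ holds at every accessible world, and \Diamond ψ holds iff ψ holds at some accessible world.
Let φ = \Box p \land (\Box p \to \Diamond (r \lor p)). Evaluate φ at each world:
  s0 (successors {s1, s2, s4}): φ is false.
  s1 (successors {s1, s2, s3, s4, s5}): φ is false.
  s2 (successors {s3, s4}): φ is false.
  s3 (successors {s0, s1, s2, s3, s5}): φ is false.
  s4 (successors {s0, s4, s5}): φ is false.
  s5 (successors {s0, s4, s5}): φ is false.
For instance, at s2:
  At s2: \Box p is false, \Box p \to \Diamond (r \lor p) is true, so \Box p \land (\Box p \to \Diamond (r \lor p)) is false.
    At s2: \Box p requires p at every successor {s3, s4}.
      p fails at s4, so \Box p is false at s2.
    At s2: \Box p is false, \Diamond (r \lor p) is true, so \Box p \to \Diamond (r \lor p) is true.
      At s2: \Box p requires p at every successor {s3, s4}.
        p fails at s4, so \Box p is false at s2.
      At s2: \Diamond (r \lor p) requires r \lor p at some successor in {s3, s4}.
        r \lor p holds at s3, so \Diamond (r \lor p) is true at s2.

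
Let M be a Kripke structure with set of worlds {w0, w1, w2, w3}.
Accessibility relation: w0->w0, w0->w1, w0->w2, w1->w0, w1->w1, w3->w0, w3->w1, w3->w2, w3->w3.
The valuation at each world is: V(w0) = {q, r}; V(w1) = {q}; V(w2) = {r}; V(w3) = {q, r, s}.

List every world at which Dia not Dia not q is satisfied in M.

Recall that Dia ψ holds at a world iff ψ holds at some accessible world.
Let φ = Dia not Dia not q. Evaluate φ at each world:
  w0 (successors {w0, w1, w2}): φ is true.
  w1 (successors {w0, w1}): φ is true.
  w2 (successors ∅): φ is false.
  w3 (successors {w0, w1, w2, w3}): φ is true.
For instance, at w0:
  At w0: Dia not Dia not q requires not Dia not q at some successor in {w0, w1, w2}.
    not Dia not q holds at w1, so Dia not Dia not q is true at w0.
      At w1: Dia not q is false, so not Dia not q is true.
Satisfying worlds: {w0, w1, w3}

w0, w1, w3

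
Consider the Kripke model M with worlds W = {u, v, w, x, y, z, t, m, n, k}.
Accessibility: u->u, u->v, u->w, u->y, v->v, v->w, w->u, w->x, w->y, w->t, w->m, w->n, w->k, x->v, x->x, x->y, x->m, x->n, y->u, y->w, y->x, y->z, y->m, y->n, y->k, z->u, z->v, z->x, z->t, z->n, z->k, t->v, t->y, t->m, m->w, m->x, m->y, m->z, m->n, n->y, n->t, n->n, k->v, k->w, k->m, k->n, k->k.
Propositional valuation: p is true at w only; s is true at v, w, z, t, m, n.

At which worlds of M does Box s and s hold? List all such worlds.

v

Recall that Box ψ holds at a world iff ψ holds at every accessible world, and Dia ψ holds iff ψ holds at some accessible world.
Let φ = Box s and s. Evaluate φ at each world:
  u (successors {u, v, w, y}): φ is false.
  v (successors {v, w}): φ is true.
  w (successors {u, x, y, t, m, n, k}): φ is false.
  x (successors {v, x, y, m, n}): φ is false.
  y (successors {u, w, x, z, m, n, k}): φ is false.
  z (successors {u, v, x, t, n, k}): φ is false.
  t (successors {v, y, m}): φ is false.
  m (successors {w, x, y, z, n}): φ is false.
  n (successors {y, t, n}): φ is false.
  k (successors {v, w, m, n, k}): φ is false.
For instance, at k:
  At k: Box s is false, s is false, so Box s and s is false.
    At k: Box s requires s at every successor {v, w, m, n, k}.
      s fails at k, so Box s is false at k.
Satisfying worlds: {v}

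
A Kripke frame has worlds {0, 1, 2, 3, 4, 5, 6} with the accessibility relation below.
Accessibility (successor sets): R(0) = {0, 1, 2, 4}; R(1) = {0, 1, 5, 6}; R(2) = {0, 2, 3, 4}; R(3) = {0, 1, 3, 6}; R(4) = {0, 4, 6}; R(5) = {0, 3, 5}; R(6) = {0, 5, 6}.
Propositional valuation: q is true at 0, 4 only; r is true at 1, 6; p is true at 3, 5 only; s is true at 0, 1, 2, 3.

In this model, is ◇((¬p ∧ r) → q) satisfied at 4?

Recall that ◇ψ holds at a world iff ψ holds at some accessible world.
At 4: ◇((¬p ∧ r) → q) requires (¬p ∧ r) → q at some successor in {0, 4, 6}.
  (¬p ∧ r) → q holds at 0, so ◇((¬p ∧ r) → q) is true at 4.

Yes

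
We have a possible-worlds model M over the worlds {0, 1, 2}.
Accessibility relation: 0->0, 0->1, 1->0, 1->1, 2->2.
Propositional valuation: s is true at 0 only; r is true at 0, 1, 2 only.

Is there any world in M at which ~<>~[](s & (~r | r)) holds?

Let φ = ~<>~[](s & (~r | r)). Evaluate φ at each world:
  0 (successors {0, 1}): φ is false.
  1 (successors {0, 1}): φ is false.
  2 (successors {2}): φ is false.
For instance, at 1:
  At 1: <>~[](s & (~r | r)) is true, so ~<>~[](s & (~r | r)) is false.
    At 1: <>~[](s & (~r | r)) requires ~[](s & (~r | r)) at some successor in {0, 1}.
      ~[](s & (~r | r)) holds at 0, so <>~[](s & (~r | r)) is true at 1.

No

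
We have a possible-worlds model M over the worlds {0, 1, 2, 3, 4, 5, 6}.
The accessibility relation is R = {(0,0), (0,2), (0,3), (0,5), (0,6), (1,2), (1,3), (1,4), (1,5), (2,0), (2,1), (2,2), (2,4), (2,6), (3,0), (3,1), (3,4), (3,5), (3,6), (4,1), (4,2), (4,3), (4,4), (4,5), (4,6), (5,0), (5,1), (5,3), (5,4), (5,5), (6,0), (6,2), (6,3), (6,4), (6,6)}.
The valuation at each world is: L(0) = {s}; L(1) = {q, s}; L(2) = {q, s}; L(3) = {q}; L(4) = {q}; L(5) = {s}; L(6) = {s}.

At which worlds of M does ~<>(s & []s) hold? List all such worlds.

Let φ = ~<>(s & []s). Evaluate φ at each world:
  0 (successors {0, 2, 3, 5, 6}): φ is true.
  1 (successors {2, 3, 4, 5}): φ is true.
  2 (successors {0, 1, 2, 4, 6}): φ is true.
  3 (successors {0, 1, 4, 5, 6}): φ is true.
  4 (successors {1, 2, 3, 4, 5, 6}): φ is true.
  5 (successors {0, 1, 3, 4, 5}): φ is true.
  6 (successors {0, 2, 3, 4, 6}): φ is true.
For instance, at 3:
  At 3: <>(s & []s) is false, so ~<>(s & []s) is true.
    At 3: <>(s & []s) requires s & []s at some successor in {0, 1, 4, 5, 6}.
      At 0: s & []s is false.
      At 1: s & []s is false.
      At 4: s & []s is false.
      At 5: s & []s is false.
      At 6: s & []s is false.
    So <>(s & []s) is false at 3.
Satisfying worlds: {0, 1, 2, 3, 4, 5, 6}

0, 1, 2, 3, 4, 5, 6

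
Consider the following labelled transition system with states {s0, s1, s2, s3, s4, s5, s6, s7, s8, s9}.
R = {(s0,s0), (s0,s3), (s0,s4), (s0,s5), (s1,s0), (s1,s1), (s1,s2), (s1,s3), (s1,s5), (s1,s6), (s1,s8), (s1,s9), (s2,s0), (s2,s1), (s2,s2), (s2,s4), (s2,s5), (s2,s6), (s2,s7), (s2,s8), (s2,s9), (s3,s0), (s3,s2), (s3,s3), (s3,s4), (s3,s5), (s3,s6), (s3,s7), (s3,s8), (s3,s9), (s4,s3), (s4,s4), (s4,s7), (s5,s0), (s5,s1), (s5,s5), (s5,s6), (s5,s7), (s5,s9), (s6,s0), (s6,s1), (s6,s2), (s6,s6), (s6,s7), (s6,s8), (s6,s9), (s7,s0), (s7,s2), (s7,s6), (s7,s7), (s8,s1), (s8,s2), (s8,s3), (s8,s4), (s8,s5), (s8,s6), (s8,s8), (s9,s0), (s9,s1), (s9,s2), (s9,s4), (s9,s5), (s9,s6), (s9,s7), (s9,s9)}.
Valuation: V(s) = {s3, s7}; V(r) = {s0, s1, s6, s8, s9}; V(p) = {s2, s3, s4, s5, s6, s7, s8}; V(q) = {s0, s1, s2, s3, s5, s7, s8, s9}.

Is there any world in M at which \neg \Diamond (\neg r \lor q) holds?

Let φ = \neg \Diamond (\neg r \lor q). Evaluate φ at each world:
  s0 (successors {s0, s3, s4, s5}): φ is false.
  s1 (successors {s0, s1, s2, s3, s5, s6, s8, s9}): φ is false.
  s2 (successors {s0, s1, s2, s4, s5, s6, s7, s8, s9}): φ is false.
  s3 (successors {s0, s2, s3, s4, s5, s6, s7, s8, s9}): φ is false.
  s4 (successors {s3, s4, s7}): φ is false.
  s5 (successors {s0, s1, s5, s6, s7, s9}): φ is false.
  s6 (successors {s0, s1, s2, s6, s7, s8, s9}): φ is false.
  s7 (successors {s0, s2, s6, s7}): φ is false.
  s8 (successors {s1, s2, s3, s4, s5, s6, s8}): φ is false.
  s9 (successors {s0, s1, s2, s4, s5, s6, s7, s9}): φ is false.
For instance, at s9:
  At s9: \Diamond (\neg r \lor q) is true, so \neg \Diamond (\neg r \lor q) is false.
    At s9: \Diamond (\neg r \lor q) requires \neg r \lor q at some successor in {s0, s1, s2, s4, s5, s6, s7, s9}.
      \neg r \lor q holds at s0, so \Diamond (\neg r \lor q) is true at s9.

No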